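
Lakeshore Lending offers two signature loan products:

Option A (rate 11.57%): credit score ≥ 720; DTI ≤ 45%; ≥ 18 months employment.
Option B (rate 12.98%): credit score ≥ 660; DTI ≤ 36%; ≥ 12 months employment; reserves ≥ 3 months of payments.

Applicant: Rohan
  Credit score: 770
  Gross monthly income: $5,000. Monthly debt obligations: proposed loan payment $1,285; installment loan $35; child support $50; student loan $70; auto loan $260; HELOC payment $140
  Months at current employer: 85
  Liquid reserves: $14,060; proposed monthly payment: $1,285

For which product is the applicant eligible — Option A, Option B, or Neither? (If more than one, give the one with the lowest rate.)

Option A

Total debts = (1,285 + 35 + 50 + 70 + 260 + 140) = 1,840; DTI = 1,840/5,000 = 36.8%.
Reserves = 14,060/1,285 = 10.9 months.
Option A: score 770 ≥ 720; DTI 36.8% ≤ 45%; employment 85 ≥ 18 mo → qualifies.
Option B: score 770 ≥ 660; DTI 36.8% > 36%; employment 85 ≥ 12 mo; reserves 10.9 ≥ 3 mo → does not qualify.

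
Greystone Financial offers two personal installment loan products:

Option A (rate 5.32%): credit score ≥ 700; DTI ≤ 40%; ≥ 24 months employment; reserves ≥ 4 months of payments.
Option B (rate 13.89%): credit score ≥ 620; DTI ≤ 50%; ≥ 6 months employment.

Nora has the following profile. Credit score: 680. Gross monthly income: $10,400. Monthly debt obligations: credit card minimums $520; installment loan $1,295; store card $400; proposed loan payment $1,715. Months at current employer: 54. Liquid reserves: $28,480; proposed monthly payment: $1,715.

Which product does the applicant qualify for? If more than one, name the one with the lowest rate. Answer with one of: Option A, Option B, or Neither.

Option B

Total debts = (520 + 1,295 + 400 + 1,715) = 3,930; DTI = 3,930/10,400 = 37.8%.
Reserves = 28,480/1,715 = 16.6 months.
Option A: score 680 < 700; DTI 37.8% ≤ 40%; employment 54 ≥ 24 mo; reserves 16.6 ≥ 4 mo → does not qualify.
Option B: score 680 ≥ 620; DTI 37.8% ≤ 50%; employment 54 ≥ 6 mo → qualifies.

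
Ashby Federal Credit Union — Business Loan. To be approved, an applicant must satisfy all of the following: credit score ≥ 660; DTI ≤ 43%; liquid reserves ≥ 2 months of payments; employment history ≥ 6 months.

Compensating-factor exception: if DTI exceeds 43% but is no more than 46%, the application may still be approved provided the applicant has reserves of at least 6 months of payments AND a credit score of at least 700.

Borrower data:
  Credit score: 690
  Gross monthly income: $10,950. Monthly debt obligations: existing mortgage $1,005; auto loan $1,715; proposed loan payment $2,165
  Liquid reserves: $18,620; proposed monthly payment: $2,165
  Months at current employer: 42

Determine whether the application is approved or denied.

Credit score 690 ≥ 660 (meets base)
Total debts = (1,005 + 1,715 + 2,165) = 4,885. DTI = 4,885/10,950 = 44.6% > 43% — standard DTI limit exceeded.
Reserves: 18,620 ÷ 2,165 = 8.6 months (meets 2-month minimum)
Employment 42 ≥ 6 months
DTI 44.6% is within the 43%–46% exception band; checking compensating factors.
Override check — reserves: 8.6 mo (ok); score: 690 (below 700).
Override conditions not both satisfied; exception does not apply.

Denied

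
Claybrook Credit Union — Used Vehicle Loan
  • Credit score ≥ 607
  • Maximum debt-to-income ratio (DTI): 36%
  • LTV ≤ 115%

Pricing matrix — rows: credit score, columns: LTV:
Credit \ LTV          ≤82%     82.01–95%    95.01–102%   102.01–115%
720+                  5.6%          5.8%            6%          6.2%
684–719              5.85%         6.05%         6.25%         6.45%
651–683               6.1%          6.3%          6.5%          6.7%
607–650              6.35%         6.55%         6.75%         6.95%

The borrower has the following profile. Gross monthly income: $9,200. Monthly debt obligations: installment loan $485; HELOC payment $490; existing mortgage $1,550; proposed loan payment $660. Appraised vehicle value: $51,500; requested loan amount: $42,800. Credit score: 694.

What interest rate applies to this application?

Credit score 694 ≥ 607; Total monthly debts = (485 + 490 + 1,550 + 660) = 3,185. DTI = 3,185/9,200 = 34.6% ≤ 36%
LTV: 42,800 ÷ 51,500 = 83.1%, within 115% cap
Score 694 is in the 684–719 band; LTV 83.1% is in the 82.01–95% band → 6.05%.

6.05%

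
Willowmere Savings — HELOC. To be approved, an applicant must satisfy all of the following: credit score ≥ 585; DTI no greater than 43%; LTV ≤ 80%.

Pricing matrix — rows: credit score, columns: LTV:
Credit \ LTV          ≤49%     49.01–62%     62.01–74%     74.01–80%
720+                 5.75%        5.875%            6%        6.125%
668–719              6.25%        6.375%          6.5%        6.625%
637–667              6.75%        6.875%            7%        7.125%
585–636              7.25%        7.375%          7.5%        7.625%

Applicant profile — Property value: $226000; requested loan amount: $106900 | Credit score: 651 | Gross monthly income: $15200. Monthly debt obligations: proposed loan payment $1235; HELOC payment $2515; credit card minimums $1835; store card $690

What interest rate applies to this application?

Credit score 651 ≥ 585; Total monthly debts = (1,235 + 2,515 + 1,835 + 690) = 6,275. Debt-to-income = 6,275/15,200 = 41.3% — meets 43% limit
Loan-to-value = 106,900/226,000 = 47.3% — pass (80% max)
Row: 651 falls in 637–667. Column: 47.3% falls in ≤49%. Rate = 6.75%.

6.75%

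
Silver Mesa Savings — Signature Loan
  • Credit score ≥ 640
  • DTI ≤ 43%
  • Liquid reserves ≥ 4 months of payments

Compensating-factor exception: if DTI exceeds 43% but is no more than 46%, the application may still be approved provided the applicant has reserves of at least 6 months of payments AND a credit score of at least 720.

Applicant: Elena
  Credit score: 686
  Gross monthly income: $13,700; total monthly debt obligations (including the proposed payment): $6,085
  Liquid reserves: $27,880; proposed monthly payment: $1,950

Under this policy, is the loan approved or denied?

Denied

Credit score 686 ≥ 640 (meets base)
DTI: 6,085 ÷ 13,700 = 44.4%, over the 43% base limit.
Reserves = 27,880/1,950 = 14.3 months ≥ 4
DTI 44.4% is within the 43%–46% exception band; checking compensating factors.
Reserves 14.3 ≥ 6 months; credit score 686 < 720.
Override conditions not both satisfied; exception does not apply.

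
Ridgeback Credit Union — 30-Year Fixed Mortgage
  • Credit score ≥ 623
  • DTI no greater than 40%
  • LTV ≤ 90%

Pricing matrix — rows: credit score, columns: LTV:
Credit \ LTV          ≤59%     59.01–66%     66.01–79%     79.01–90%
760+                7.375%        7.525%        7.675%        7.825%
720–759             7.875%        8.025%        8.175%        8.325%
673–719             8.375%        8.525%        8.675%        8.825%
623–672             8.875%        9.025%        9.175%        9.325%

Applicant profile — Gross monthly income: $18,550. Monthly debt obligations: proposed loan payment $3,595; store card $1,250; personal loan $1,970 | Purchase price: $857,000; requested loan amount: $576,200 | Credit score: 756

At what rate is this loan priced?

Credit score 756 ≥ 623; Total monthly debts = (3,595 + 1,250 + 1,970) = 6,815. DTI: 6,815 ÷ 18,550 = 36.7%, within the 40% cap
LTV: 576,200 ÷ 857,000 = 67.2%, within 90% cap
Credit 756 → row 720–759; LTV 67.2% → column 66.01–79%. Grid cell → 8.175%.

8.175%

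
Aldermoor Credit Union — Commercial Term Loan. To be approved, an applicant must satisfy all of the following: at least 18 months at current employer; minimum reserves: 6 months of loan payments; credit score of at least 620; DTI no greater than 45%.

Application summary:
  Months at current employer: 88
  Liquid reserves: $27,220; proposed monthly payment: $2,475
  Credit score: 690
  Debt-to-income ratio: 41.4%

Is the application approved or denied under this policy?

Employment 88 ≥ 18 months
Liquid reserves cover 27,220/2,475 = 11.0 months — ≥ 6 required
Credit score 690 ≥ 620 (meets)
Debt-to-income 41.4% vs 45% cap — pass
All criteria satisfied.

Approved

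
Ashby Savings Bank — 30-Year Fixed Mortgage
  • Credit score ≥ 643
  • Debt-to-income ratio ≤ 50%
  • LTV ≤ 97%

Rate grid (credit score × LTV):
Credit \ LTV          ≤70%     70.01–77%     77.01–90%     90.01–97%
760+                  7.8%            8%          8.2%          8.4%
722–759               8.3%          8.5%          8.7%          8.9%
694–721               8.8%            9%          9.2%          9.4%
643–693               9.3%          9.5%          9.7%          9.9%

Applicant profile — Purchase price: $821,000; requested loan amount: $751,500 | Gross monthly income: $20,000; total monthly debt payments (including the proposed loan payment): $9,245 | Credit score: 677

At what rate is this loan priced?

9.9%

Credit score 677 ≥ 643; DTI = 9,245/20,000 = 46.2% ≤ 50%
Loan-to-value = 751,500/821,000 = 91.5% — pass (97% max)
Row: 677 falls in 643–693. Column: 91.5% falls in 90.01–97%. Rate = 9.9%.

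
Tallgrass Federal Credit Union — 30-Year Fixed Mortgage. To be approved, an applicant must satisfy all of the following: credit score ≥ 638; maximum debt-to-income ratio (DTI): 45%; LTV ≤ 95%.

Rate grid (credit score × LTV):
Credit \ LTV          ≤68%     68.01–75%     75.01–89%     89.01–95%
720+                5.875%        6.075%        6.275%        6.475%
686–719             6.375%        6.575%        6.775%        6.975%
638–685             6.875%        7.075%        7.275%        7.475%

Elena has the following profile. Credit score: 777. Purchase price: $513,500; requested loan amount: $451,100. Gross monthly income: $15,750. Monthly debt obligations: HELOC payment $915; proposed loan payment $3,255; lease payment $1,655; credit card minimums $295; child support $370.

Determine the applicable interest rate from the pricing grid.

Credit score 777 ≥ 638; Total monthly debts = (915 + 3,255 + 1,655 + 295 + 370) = 6,490. DTI = 6,490/15,750 = 41.2% ≤ 45%
LTV = 451,100/513,500 = 87.8% ≤ 95%
Row: 777 falls in 720+. Column: 87.8% falls in 75.01–89%. Rate = 6.275%.

6.275%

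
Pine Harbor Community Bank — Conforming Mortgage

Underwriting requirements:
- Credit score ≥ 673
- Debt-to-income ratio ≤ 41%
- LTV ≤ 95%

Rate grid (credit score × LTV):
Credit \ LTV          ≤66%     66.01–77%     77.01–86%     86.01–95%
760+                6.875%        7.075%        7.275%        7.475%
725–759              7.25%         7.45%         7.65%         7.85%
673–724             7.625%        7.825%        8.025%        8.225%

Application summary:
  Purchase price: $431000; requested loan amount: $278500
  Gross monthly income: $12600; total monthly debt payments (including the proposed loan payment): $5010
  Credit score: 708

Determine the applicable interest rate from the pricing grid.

7.625%

Credit score 708 ≥ 673; Debt-to-income = 5,010/12,600 = 39.8% — meets 41% limit
Loan-to-value = 278,500/431,000 = 64.6% — pass (95% max)
Score 708 is in the 673–724 band; LTV 64.6% is in the ≤66% band → 7.625%.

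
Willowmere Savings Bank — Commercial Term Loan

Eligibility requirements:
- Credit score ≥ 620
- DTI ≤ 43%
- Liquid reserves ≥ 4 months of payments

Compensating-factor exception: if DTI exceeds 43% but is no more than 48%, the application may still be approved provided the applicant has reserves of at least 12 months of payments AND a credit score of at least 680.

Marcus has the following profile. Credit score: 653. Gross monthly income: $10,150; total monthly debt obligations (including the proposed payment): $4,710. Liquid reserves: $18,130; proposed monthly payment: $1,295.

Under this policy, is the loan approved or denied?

Credit score 653 ≥ 620 (meets base)
DTI: 4,710 ÷ 10,150 = 46.4%, over the 43% base limit.
Reserves = 18,130/1,295 = 14.0 months ≥ 4
46.4% falls in the override range (43%–48%), so the compensating-factor test applies.
Reserves 14.0 ≥ 12 months; credit score 653 < 680.
Override conditions not both satisfied; exception does not apply.

Denied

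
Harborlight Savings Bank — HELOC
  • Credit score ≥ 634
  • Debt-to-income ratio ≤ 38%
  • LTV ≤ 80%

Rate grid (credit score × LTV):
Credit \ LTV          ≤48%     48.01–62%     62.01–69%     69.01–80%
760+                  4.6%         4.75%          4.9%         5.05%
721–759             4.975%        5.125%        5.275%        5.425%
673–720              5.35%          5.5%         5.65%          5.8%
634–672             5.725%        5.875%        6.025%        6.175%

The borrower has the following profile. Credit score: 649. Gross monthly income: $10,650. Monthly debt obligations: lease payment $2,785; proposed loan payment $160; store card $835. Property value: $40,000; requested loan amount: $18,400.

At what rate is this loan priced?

Credit score 649 ≥ 634; Total monthly debts = (2,785 + 160 + 835) = 3,780. Debt-to-income = 3,780/10,650 = 35.5% — meets 38% limit
LTV = 18,400/40,000 = 46% ≤ 80%
Score 649 is in the 634–672 band; LTV 46% is in the ≤48% band → 5.725%.

5.725%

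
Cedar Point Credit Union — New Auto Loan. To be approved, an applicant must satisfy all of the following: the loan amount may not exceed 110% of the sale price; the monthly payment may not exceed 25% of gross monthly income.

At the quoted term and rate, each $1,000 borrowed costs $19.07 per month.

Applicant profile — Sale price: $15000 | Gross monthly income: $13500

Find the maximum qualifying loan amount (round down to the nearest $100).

$16,500

Payment cap: 25% × $13,500 = $3,375/month.
At $19.07 per $1,000, that supports 3,375/19.07 × 1,000 ≈ $176,979 → $176,900.
LTV cap: 110% × $15,000 = $16,500 → $16,500.
Binding constraint: loan-to-value.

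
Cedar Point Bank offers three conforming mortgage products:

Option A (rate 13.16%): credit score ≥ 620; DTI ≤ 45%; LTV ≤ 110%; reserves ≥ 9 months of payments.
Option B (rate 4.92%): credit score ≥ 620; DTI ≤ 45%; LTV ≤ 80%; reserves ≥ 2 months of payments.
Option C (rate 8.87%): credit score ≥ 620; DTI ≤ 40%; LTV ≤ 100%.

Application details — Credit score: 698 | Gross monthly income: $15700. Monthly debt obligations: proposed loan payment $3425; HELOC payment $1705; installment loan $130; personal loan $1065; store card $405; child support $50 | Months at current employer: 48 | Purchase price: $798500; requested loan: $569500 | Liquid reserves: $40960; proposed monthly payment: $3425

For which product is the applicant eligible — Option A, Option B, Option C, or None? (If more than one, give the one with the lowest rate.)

Option B

Total debts = (3,425 + 1,705 + 130 + 1,065 + 405 + 50) = 6,780; DTI = 6,780/15,700 = 43.2%.
LTV = 569,500/798,500 = 71.3%.
Reserves = 40,960/3,425 = 12.0 months.
Option A: score 698 ≥ 620; DTI 43.2% ≤ 45%; LTV 71.3% ≤ 110%; reserves 12.0 ≥ 9 mo → qualifies.
Option B: score 698 ≥ 620; DTI 43.2% ≤ 45%; LTV 71.3% ≤ 80%; reserves 12.0 ≥ 2 mo → qualifies.
Option C: score 698 ≥ 620; DTI 43.2% > 40%; LTV 71.3% ≤ 100% → does not qualify.
Qualifying: Option A, Option B. Lowest rate is 4.92% → Option B.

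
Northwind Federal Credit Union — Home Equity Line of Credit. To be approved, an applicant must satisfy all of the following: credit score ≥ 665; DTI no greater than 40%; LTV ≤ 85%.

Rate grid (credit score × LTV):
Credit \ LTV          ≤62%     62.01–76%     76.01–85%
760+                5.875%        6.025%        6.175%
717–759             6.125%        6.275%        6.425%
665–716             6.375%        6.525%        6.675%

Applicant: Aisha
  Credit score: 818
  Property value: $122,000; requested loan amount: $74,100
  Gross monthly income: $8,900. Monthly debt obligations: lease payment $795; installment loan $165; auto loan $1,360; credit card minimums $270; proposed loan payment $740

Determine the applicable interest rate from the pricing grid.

Credit score 818 ≥ 665; Total monthly debts = (795 + 165 + 1,360 + 270 + 740) = 3,330. Debt-to-income = 3,330/8,900 = 37.4% — meets 40% limit
LTV = 74,100/122,000 = 60.7% ≤ 85%
Row: 818 falls in 760+. Column: 60.7% falls in ≤62%. Rate = 5.875%.

5.875%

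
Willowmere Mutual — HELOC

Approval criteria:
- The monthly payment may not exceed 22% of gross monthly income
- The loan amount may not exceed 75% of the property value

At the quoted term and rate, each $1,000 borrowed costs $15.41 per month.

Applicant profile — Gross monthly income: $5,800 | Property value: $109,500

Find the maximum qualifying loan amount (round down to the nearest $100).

$82,100

Payment cap: 22% × $5,800 = $1,276/month.
At $15.41 per $1,000, that supports 1,276/15.41 × 1,000 ≈ $82,803 → $82,800.
LTV cap: 75% × $109,500 = $82,125 → $82,100.
Binding constraint: loan-to-value.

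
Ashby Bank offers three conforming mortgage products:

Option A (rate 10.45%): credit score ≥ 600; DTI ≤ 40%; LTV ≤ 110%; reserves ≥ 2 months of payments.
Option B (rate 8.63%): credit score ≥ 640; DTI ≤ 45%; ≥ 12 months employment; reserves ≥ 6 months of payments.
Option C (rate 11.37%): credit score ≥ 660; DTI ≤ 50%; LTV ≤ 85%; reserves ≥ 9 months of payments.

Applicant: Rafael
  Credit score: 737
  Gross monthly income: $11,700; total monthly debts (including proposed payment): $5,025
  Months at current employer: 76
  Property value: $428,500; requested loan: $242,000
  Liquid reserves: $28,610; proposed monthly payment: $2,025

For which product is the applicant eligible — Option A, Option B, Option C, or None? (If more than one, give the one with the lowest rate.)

Option B

DTI = 5,025/11,700 = 42.9%.
LTV = 242,000/428,500 = 56.5%.
Reserves = 28,610/2,025 = 14.1 months.
Option A: score 737 ≥ 600; DTI 42.9% > 40%; LTV 56.5% ≤ 110%; reserves 14.1 ≥ 2 mo → does not qualify.
Option B: score 737 ≥ 640; DTI 42.9% ≤ 45%; employment 76 ≥ 12 mo; reserves 14.1 ≥ 6 mo → qualifies.
Option C: score 737 ≥ 660; DTI 42.9% ≤ 50%; LTV 56.5% ≤ 85%; reserves 14.1 ≥ 9 mo → qualifies.
Qualifying: Option B, Option C. Lowest rate is 8.63% → Option B.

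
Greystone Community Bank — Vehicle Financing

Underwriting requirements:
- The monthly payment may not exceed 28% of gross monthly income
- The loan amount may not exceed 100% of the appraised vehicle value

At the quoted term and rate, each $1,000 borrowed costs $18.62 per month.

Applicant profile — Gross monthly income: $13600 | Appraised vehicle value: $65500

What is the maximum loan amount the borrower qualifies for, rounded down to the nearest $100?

Payment cap: 28% × $13,600 = $3,808/month.
At $18.62 per $1,000, that supports 3,808/18.62 × 1,000 ≈ $204,511 → $204,500.
LTV cap: 100% × $65,500 = $65,500 → $65,500.
Binding constraint: loan-to-value.

$65,500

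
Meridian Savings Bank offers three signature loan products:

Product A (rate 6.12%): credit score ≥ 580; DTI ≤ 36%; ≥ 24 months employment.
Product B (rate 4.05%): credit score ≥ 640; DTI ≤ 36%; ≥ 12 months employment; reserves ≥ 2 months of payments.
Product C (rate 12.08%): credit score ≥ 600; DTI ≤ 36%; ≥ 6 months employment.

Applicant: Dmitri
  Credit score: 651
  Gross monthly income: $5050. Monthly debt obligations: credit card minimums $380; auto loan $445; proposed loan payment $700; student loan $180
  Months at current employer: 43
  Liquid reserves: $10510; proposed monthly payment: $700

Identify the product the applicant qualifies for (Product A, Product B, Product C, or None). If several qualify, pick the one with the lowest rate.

Product B

Total debts = (380 + 445 + 700 + 180) = 1,705; DTI = 1,705/5,050 = 33.8%.
Reserves = 10,510/700 = 15.0 months.
Product A: score 651 ≥ 580; DTI 33.8% ≤ 36%; employment 43 ≥ 24 mo → qualifies.
Product B: score 651 ≥ 640; DTI 33.8% ≤ 36%; employment 43 ≥ 12 mo; reserves 15.0 ≥ 2 mo → qualifies.
Product C: score 651 ≥ 600; DTI 33.8% ≤ 36%; employment 43 ≥ 6 mo → qualifies.
Qualifying: Product A, Product B, Product C. Lowest rate is 4.05% → Product B.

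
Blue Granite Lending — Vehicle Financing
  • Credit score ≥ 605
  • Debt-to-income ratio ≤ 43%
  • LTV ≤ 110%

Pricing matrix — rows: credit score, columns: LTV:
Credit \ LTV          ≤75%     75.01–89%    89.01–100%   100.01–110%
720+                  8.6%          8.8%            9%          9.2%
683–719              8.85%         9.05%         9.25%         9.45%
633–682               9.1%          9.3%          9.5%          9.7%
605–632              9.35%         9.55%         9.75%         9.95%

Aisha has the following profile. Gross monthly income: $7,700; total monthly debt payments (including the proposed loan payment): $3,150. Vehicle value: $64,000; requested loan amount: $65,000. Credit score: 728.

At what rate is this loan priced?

9.2%

Credit score 728 ≥ 605; Debt-to-income = 3,150/7,700 = 40.9% — meets 43% limit
Loan-to-value = 65,000/64,000 = 101.6% — pass (110% max)
Credit 728 → row 720+; LTV 101.6% → column 100.01–110%. Grid cell → 9.2%.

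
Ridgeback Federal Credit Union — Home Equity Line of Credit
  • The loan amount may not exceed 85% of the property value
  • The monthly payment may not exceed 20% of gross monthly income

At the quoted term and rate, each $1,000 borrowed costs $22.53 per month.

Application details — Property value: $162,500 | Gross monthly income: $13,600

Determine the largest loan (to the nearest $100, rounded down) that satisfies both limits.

Payment cap: 20% × $13,600 = $2,720/month.
At $22.53 per $1,000, that supports 2,720/22.53 × 1,000 ≈ $120,727 → $120,700.
LTV cap: 85% × $162,500 = $138,125 → $138,100.
Binding constraint: payment-to-income.

$120,700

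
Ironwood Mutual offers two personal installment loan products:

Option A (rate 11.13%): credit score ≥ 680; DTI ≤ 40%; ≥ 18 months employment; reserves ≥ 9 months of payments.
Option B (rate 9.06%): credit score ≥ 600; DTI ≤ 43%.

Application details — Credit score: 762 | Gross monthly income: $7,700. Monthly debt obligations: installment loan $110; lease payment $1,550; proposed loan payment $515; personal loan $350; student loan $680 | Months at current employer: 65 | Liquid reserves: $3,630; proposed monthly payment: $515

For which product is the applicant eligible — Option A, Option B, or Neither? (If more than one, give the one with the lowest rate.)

Option B

Total debts = (110 + 1,550 + 515 + 350 + 680) = 3,205; DTI = 3,205/7,700 = 41.6%.
Reserves = 3,630/515 = 7.0 months.
Option A: score 762 ≥ 680; DTI 41.6% > 40%; employment 65 ≥ 18 mo; reserves 7.0 < 9 mo → does not qualify.
Option B: score 762 ≥ 600; DTI 41.6% ≤ 43% → qualifies.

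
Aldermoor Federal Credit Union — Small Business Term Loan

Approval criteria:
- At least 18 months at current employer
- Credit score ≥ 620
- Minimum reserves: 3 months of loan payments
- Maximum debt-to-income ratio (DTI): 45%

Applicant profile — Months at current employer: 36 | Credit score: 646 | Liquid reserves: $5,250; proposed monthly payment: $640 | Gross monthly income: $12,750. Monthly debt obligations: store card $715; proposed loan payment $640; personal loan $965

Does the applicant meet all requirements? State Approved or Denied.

Employment 36 ≥ 18 months
Credit score 646 ≥ 620 (meets)
Liquid reserves cover 5,250/640 = 8.2 months — ≥ 3 required
Total monthly debts = (715 + 640 + 965) = 2,320. Debt-to-income = 2,320/12,750 = 18.2% — meets 45% limit
All criteria satisfied.

Approved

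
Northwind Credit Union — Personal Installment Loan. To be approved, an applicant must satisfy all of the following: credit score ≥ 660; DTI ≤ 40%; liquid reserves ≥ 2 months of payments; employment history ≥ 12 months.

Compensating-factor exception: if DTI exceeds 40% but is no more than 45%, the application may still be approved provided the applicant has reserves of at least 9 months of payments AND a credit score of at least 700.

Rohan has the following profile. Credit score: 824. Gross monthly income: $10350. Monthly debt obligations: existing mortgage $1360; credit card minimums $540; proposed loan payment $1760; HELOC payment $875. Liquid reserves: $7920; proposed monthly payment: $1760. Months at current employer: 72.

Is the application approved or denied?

Denied

Credit score 824 ≥ 660 (meets base)
Total debts = (1,360 + 540 + 1,760 + 875) = 4,535. DTI: 4,535 ÷ 10,350 = 43.8%, over the 40% base limit.
Reserves = 7,920/1,760 = 4.5 months ≥ 2
Employment 72 ≥ 12 months
DTI 43.8% is within the 40%–45% exception band; checking compensating factors.
Override check — reserves: 4.5 mo (short of 9); score: 824 (ok).
Override conditions not both satisfied; exception does not apply.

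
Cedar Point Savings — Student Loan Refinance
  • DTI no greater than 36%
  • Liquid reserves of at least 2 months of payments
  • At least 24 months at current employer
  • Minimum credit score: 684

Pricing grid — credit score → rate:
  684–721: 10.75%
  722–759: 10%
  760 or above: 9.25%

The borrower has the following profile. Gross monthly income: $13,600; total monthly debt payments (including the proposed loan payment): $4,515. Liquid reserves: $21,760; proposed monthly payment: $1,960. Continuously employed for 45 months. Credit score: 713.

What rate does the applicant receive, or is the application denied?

Credit score 713 ≥ 684 (meets minimum)
Reserves: 21,760 ÷ 1,960 = 11.1 months (meets 2-month minimum)
Employment 45 ≥ 24 months
DTI = 4,515/13,600 = 33.2% ≤ 36%
All requirements met. Score 713 falls in the 684–721 tier → 10.75%.

Approved at 10.75%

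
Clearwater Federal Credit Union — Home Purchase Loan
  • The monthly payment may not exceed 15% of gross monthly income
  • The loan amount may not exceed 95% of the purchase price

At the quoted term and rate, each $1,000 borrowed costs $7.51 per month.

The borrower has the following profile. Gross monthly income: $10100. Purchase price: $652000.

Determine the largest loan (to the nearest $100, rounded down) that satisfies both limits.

Payment cap: 15% × $10,100 = $1,515/month.
At $7.51 per $1,000, that supports 1,515/7.51 × 1,000 ≈ $201,731 → $201,700.
LTV cap: 95% × $652,000 = $619,400 → $619,400.
Binding constraint: payment-to-income.

$201,700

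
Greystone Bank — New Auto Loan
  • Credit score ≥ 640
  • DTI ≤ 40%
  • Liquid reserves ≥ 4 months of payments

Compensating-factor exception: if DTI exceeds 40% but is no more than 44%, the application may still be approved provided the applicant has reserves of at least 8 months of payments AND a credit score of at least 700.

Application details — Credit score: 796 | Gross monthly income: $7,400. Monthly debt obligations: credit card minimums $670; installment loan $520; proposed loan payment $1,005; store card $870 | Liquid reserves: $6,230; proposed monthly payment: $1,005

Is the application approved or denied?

Credit score 796 ≥ 640 (meets base)
Total debts = (670 + 520 + 1,005 + 870) = 3,065. DTI = 3,065/7,400 = 41.4% > 40% — standard DTI limit exceeded.
Liquid reserves cover 6,230/1,005 = 6.2 months — ≥ 4 required
DTI 41.4% is within the 40%–44% exception band; checking compensating factors.
Override check — reserves: 6.2 mo (short of 8); score: 796 (ok).
Override conditions not both satisfied; exception does not apply.

Denied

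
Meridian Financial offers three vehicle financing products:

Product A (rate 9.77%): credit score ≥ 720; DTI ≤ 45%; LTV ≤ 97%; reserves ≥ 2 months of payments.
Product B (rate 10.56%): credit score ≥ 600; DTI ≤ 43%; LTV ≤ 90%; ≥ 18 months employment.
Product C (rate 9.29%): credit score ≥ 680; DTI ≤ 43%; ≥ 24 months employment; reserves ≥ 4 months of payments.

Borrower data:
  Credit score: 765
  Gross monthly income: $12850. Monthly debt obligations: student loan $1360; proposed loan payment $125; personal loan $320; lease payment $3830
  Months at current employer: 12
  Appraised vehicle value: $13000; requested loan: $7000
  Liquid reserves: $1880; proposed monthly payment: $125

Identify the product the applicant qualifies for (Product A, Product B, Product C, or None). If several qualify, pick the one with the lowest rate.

Total debts = (1,360 + 125 + 320 + 3,830) = 5,635; DTI = 5,635/12,850 = 43.9%.
LTV = 7,000/13,000 = 53.8%.
Reserves = 1,880/125 = 15.0 months.
Product A: score 765 ≥ 720; DTI 43.9% ≤ 45%; LTV 53.8% ≤ 97%; reserves 15.0 ≥ 2 mo → qualifies.
Product B: score 765 ≥ 600; DTI 43.9% > 43%; LTV 53.8% ≤ 90%; employment 12 < 18 mo → does not qualify.
Product C: score 765 ≥ 680; DTI 43.9% > 43%; employment 12 < 24 mo; reserves 15.0 ≥ 4 mo → does not qualify.

Product A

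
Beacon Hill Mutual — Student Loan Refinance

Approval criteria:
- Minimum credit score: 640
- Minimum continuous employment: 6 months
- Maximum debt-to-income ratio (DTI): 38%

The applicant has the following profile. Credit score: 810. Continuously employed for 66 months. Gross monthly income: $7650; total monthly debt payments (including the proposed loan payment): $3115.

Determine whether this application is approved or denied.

Denied

Credit score 810 ≥ 640 (meets)
Employment 66 ≥ 6 months
DTI: 3,115 ÷ 7,650 = 40.7%, exceeds the 38% cap
Fails on DTI.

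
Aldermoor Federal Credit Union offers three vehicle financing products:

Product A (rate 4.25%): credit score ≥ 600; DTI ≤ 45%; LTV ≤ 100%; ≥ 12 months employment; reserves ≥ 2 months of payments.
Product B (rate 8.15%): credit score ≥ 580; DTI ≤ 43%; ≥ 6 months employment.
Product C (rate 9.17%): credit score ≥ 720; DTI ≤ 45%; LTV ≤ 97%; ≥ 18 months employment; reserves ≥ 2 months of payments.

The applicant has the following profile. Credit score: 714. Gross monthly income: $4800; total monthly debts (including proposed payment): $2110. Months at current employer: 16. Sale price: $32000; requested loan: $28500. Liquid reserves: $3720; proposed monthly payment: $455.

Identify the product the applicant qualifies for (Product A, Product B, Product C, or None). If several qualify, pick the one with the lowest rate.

Product A

DTI = 2,110/4,800 = 44%.
LTV = 28,500/32,000 = 89.1%.
Reserves = 3,720/455 = 8.2 months.
Product A: score 714 ≥ 600; DTI 44% ≤ 45%; LTV 89.1% ≤ 100%; employment 16 ≥ 12 mo; reserves 8.2 ≥ 2 mo → qualifies.
Product B: score 714 ≥ 580; DTI 44% > 43%; employment 16 ≥ 6 mo → does not qualify.
Product C: score 714 < 720; DTI 44% ≤ 45%; LTV 89.1% ≤ 97%; employment 16 < 18 mo; reserves 8.2 ≥ 2 mo → does not qualify.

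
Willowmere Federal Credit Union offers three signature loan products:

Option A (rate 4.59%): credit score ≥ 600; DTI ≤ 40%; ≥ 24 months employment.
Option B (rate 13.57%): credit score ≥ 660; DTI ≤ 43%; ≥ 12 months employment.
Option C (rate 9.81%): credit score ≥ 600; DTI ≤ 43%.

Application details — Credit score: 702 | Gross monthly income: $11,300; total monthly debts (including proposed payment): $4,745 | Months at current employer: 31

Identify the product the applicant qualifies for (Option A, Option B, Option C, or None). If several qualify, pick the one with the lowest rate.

Option C

DTI = 4,745/11,300 = 42%.
Option A: score 702 ≥ 600; DTI 42% > 40%; employment 31 ≥ 24 mo → does not qualify.
Option B: score 702 ≥ 660; DTI 42% ≤ 43%; employment 31 ≥ 12 mo → qualifies.
Option C: score 702 ≥ 600; DTI 42% ≤ 43% → qualifies.
Qualifying: Option B, Option C. Lowest rate is 9.81% → Option C.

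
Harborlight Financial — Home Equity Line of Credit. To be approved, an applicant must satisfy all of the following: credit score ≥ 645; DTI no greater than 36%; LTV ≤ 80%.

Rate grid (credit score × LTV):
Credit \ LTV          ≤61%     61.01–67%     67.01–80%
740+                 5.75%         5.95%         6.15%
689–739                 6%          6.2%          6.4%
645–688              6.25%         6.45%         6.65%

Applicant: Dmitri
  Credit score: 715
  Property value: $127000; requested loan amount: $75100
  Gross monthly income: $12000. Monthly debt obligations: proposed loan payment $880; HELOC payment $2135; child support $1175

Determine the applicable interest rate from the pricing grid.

Credit score 715 ≥ 645; Total monthly debts = (880 + 2,135 + 1,175) = 4,190. DTI = 4,190/12,000 = 34.9% ≤ 36%
LTV = 75,100/127,000 = 59.1% ≤ 80%
Credit 715 → row 689–739; LTV 59.1% → column ≤61%. Grid cell → 6%.

6%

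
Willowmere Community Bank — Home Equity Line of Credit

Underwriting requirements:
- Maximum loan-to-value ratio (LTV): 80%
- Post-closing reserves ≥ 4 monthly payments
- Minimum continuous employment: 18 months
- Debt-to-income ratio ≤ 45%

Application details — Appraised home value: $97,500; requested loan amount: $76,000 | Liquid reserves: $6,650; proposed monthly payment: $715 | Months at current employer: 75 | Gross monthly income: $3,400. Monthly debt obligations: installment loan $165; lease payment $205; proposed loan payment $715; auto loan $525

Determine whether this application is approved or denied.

Loan-to-value = 76,000/97,500 = 77.9% — pass (80% max)
Liquid reserves cover 6,650/715 = 9.3 months — ≥ 4 required
Employment 75 ≥ 18 months
Total monthly debts = (165 + 205 + 715 + 525) = 1,610. DTI = 1,610/3,400 = 47.4% > 45%
Fails on DTI.

Denied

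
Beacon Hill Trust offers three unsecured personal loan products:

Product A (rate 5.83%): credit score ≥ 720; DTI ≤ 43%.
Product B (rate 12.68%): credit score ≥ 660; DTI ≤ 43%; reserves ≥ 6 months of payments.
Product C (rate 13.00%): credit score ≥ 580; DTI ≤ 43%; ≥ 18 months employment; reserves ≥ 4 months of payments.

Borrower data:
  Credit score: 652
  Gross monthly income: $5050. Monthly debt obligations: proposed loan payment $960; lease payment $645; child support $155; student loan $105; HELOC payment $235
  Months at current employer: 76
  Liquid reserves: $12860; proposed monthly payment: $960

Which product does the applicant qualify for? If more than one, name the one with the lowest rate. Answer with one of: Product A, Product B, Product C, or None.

Total debts = (960 + 645 + 155 + 105 + 235) = 2,100; DTI = 2,100/5,050 = 41.6%.
Reserves = 12,860/960 = 13.4 months.
Product A: score 652 < 720; DTI 41.6% ≤ 43% → does not qualify.
Product B: score 652 < 660; DTI 41.6% ≤ 43%; reserves 13.4 ≥ 6 mo → does not qualify.
Product C: score 652 ≥ 580; DTI 41.6% ≤ 43%; employment 76 ≥ 18 mo; reserves 13.4 ≥ 4 mo → qualifies.

Product C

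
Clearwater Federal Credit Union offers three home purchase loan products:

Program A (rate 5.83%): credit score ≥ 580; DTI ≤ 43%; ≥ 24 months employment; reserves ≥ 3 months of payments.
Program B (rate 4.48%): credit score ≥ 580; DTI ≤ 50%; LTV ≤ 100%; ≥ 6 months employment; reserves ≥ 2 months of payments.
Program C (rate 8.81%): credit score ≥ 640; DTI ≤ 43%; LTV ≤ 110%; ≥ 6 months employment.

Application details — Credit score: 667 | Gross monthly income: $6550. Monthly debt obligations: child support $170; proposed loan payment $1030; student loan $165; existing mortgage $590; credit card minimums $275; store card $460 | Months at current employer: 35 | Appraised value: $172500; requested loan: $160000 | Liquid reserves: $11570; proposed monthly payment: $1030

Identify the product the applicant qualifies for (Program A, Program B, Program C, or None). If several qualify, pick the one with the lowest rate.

Total debts = (170 + 1,030 + 165 + 590 + 275 + 460) = 2,690; DTI = 2,690/6,550 = 41.1%.
LTV = 160,000/172,500 = 92.8%.
Reserves = 11,570/1,030 = 11.2 months.
Program A: score 667 ≥ 580; DTI 41.1% ≤ 43%; employment 35 ≥ 24 mo; reserves 11.2 ≥ 3 mo → qualifies.
Program B: score 667 ≥ 580; DTI 41.1% ≤ 50%; LTV 92.8% ≤ 100%; employment 35 ≥ 6 mo; reserves 11.2 ≥ 2 mo → qualifies.
Program C: score 667 ≥ 640; DTI 41.1% ≤ 43%; LTV 92.8% ≤ 110%; employment 35 ≥ 6 mo → qualifies.
Qualifying: Program A, Program B, Program C. Lowest rate is 4.48% → Program B.

Program B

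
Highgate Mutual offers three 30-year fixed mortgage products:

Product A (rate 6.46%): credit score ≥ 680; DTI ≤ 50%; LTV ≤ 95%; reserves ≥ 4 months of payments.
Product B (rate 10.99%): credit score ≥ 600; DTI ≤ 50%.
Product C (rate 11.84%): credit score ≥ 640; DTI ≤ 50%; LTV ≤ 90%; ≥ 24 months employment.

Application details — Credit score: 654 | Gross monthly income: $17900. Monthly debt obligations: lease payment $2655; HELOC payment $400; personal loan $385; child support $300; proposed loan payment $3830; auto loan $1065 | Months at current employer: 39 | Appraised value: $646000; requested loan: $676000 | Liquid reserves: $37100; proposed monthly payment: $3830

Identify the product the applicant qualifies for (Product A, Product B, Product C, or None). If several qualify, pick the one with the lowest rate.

Product B

Total debts = (2,655 + 400 + 385 + 300 + 3,830 + 1,065) = 8,635; DTI = 8,635/17,900 = 48.2%.
LTV = 676,000/646,000 = 104.6%.
Reserves = 37,100/3,830 = 9.7 months.
Product A: score 654 < 680; DTI 48.2% ≤ 50%; LTV 104.6% > 95%; reserves 9.7 ≥ 4 mo → does not qualify.
Product B: score 654 ≥ 600; DTI 48.2% ≤ 50% → qualifies.
Product C: score 654 ≥ 640; DTI 48.2% ≤ 50%; LTV 104.6% > 90%; employment 39 ≥ 24 mo → does not qualify.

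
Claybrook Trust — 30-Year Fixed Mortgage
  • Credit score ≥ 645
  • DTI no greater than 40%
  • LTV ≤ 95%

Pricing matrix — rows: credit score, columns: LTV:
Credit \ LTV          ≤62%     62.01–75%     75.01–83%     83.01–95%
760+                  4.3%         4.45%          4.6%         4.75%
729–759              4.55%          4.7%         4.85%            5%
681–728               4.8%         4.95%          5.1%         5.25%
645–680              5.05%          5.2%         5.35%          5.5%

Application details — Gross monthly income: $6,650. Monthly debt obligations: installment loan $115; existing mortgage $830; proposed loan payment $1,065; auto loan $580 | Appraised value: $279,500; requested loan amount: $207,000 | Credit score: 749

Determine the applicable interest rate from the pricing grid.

Credit score 749 ≥ 645; Total monthly debts = (115 + 830 + 1,065 + 580) = 2,590. DTI: 2,590 ÷ 6,650 = 38.9%, within the 40% cap
Loan-to-value = 207,000/279,500 = 74.1% — pass (95% max)
Score 749 is in the 729–759 band; LTV 74.1% is in the 62.01–75% band → 4.7%.

4.7%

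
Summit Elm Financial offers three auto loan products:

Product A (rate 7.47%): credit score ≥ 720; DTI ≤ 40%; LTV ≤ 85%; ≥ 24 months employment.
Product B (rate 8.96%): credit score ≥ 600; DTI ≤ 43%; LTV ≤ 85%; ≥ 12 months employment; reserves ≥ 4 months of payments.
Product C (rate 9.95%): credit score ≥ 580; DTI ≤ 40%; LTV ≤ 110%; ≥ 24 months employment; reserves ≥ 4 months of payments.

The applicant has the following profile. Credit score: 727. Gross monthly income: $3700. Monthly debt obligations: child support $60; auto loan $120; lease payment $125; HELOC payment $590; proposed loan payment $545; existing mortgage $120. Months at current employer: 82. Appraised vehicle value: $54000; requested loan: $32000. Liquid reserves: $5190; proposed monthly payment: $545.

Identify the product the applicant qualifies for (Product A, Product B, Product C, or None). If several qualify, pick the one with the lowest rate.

Product B

Total debts = (60 + 120 + 125 + 590 + 545 + 120) = 1,560; DTI = 1,560/3,700 = 42.2%.
LTV = 32,000/54,000 = 59.3%.
Reserves = 5,190/545 = 9.5 months.
Product A: score 727 ≥ 720; DTI 42.2% > 40%; LTV 59.3% ≤ 85%; employment 82 ≥ 24 mo → does not qualify.
Product B: score 727 ≥ 600; DTI 42.2% ≤ 43%; LTV 59.3% ≤ 85%; employment 82 ≥ 12 mo; reserves 9.5 ≥ 4 mo → qualifies.
Product C: score 727 ≥ 580; DTI 42.2% > 40%; LTV 59.3% ≤ 110%; employment 82 ≥ 24 mo; reserves 9.5 ≥ 4 mo → does not qualify.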